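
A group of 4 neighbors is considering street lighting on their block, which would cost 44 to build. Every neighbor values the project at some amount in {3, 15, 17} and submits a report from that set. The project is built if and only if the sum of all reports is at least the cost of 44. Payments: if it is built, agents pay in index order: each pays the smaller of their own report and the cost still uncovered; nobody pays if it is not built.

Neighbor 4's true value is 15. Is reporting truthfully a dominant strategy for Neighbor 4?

Check each profile of the others' reports and compare truth against every alternative report.
Others report (15, 15, 15): truth gives 15, best alternative gives 15.
Others report (15, 15, 17): truth gives 15, best alternative gives 15.
Others report (15, 17, 15): truth gives 15, best alternative gives 15.
Others report (15, 17, 17): truth gives 15, best alternative gives 15.
Others report (17, 15, 15): truth gives 15, best alternative gives 15.
Others report (17, 15, 17): truth gives 15, best alternative gives 15.
(Remaining 21 profiles checked similarly; truth is weakly best in each.)
In every case the truthful report is at least as good as any alternative, so it is a dominant strategy.

Yes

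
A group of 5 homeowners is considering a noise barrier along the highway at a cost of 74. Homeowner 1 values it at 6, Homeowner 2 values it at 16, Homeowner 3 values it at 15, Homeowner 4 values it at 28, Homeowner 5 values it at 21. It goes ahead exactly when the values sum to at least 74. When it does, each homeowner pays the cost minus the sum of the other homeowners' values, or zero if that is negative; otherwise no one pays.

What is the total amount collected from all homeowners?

Total value 86 ≥ cost 74, so it is built.
Homeowner 1: others sum to 80; max(0, 74 - 80) = 0.
Homeowner 2: others sum to 70; max(0, 74 - 70) = 4.
Homeowner 3: others sum to 71; max(0, 74 - 71) = 3.
Homeowner 4: others sum to 58; max(0, 74 - 58) = 16.
Homeowner 5: others sum to 65; max(0, 74 - 65) = 9.
Total collected = 0 + 4 + 3 + 16 + 9 = 32.

32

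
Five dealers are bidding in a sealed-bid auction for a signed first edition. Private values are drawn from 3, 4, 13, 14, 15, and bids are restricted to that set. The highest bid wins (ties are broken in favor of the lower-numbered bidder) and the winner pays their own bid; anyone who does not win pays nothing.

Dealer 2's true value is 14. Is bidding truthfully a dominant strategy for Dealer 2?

No

Consider the case where Dealer 1 bids 3, Dealer 3 bids 3, Dealer 4 bids 3 and Dealer 5 bids 3.
Truthful bid 14: wins, pays 14, utility 14 - 14 = 0.
Bid 4 instead: wins, pays 4, utility 14 - 4 = 10.
Since 10 > 0, bidding 4 is strictly better here, so truthful bidding is not dominant.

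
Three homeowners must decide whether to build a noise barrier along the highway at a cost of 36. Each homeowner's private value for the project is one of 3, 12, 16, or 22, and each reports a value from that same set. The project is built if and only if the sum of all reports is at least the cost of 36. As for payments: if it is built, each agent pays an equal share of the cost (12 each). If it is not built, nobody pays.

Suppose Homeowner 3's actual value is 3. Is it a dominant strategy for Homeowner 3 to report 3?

Check each profile of the others' reports and compare truth against every alternative report.
Others report (3, 22): truth gives 0, best alternative gives -9.
Others report (12, 12): truth gives 0, best alternative gives -9.
Others report (12, 16): truth gives 0, best alternative gives -9.
Others report (16, 12): truth gives 0, best alternative gives -9.
Others report (16, 16): truth gives 0, best alternative gives -9.
Others report (22, 3): truth gives 0, best alternative gives -9.
(Remaining 10 profiles checked similarly; truth is weakly best in each.)
In every case the truthful report is at least as good as any alternative, so it is a dominant strategy.

Yes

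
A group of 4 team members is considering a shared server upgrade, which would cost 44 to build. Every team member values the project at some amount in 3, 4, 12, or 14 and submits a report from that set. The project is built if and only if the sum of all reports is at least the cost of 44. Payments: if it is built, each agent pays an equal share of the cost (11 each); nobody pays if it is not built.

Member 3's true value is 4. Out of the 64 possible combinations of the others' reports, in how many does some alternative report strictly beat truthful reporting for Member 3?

Others report (12, 14, 14): truth gives -7; report 3 gives 0 > -7. Violating.
Others report (14, 12, 14): truth gives -7; report 3 gives 0 > -7. Violating.
Others report (14, 14, 12): truth gives -7; report 3 gives 0 > -7. Violating.
Others report (3, 3, 3): truth gives 0; no alternative beats it.
Others report (3, 3, 4): truth gives 0; no alternative beats it.
(Checking all 64 profiles: 3 have a profitable deviation, 61 do not.)

3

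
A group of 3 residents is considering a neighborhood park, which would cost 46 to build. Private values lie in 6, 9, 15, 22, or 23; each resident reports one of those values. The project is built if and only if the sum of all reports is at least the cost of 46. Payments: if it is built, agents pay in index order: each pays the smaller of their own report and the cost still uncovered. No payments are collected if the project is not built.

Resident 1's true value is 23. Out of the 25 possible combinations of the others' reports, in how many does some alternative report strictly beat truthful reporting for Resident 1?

19

Others report (6, 22): truth gives 0; report 22 gives 1 > 0. Violating.
Others report (6, 23): truth gives 0; report 22 gives 1 > 0. Violating.
Others report (9, 15): truth gives 0; report 22 gives 1 > 0. Violating.
Others report (9, 22): truth gives 0; report 15 gives 8 > 0. Violating.
Others report (6, 6): truth gives 0; no alternative beats it.
Others report (6, 9): truth gives 0; no alternative beats it.
(Checking all 25 profiles: 19 have a profitable deviation, 6 do not.)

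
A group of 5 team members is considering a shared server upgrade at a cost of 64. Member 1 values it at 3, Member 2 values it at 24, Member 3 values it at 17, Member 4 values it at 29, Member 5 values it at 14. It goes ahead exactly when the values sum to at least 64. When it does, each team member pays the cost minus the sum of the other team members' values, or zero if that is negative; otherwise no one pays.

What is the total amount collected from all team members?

Total value 87 ≥ cost 64, so it is built.
Member 1: others sum to 84; max(0, 64 - 84) = 0.
Member 2: others sum to 63; max(0, 64 - 63) = 1.
Member 3: others sum to 70; max(0, 64 - 70) = 0.
Member 4: others sum to 58; max(0, 64 - 58) = 6.
Member 5: others sum to 73; max(0, 64 - 73) = 0.
Total collected = 0 + 1 + 0 + 6 + 0 = 7.

7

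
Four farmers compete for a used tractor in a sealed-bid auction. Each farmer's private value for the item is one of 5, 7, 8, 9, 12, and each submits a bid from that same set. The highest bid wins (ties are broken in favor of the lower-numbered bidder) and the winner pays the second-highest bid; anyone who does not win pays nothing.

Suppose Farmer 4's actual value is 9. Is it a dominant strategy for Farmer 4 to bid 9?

Yes

Check each profile of the others' bids and compare truth against every alternative bid.
Others bid (5, 5, 5): truth gives 4, best alternative gives 4.
Others bid (5, 5, 7): truth gives 2, best alternative gives 2.
Others bid (5, 7, 5): truth gives 2, best alternative gives 2.
Others bid (5, 7, 7): truth gives 2, best alternative gives 2.
Others bid (7, 5, 5): truth gives 2, best alternative gives 2.
Others bid (7, 5, 7): truth gives 2, best alternative gives 2.
(Remaining 119 profiles checked similarly; truth is weakly best in each.)
In every case the truthful bid is at least as good as any alternative, so it is a dominant strategy.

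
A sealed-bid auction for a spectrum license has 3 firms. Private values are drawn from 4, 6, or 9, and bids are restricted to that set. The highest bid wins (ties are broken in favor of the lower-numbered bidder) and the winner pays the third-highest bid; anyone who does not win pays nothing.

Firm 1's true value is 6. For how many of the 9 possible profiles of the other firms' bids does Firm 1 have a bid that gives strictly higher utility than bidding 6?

Others bid (4, 9): truth gives 0; bid 9 gives 2 > 0. Violating.
Others bid (9, 4): truth gives 0; bid 9 gives 2 > 0. Violating.
Others bid (4, 4): truth gives 2; no alternative beats it.
Others bid (4, 6): truth gives 2; no alternative beats it.
(Checking all 9 profiles: 2 have a profitable deviation, 7 do not.)

2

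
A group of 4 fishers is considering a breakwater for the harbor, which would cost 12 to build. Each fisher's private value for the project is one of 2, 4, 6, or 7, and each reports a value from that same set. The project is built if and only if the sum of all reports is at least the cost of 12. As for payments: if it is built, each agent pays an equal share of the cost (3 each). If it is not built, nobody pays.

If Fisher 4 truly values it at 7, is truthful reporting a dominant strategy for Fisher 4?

Check each profile of the others' reports and compare truth against every alternative report.
Others report (2, 2, 2): truth gives 4, best alternative gives 4.
Others report (2, 2, 4): truth gives 4, best alternative gives 4.
Others report (2, 2, 6): truth gives 4, best alternative gives 4.
Others report (2, 2, 7): truth gives 4, best alternative gives 4.
Others report (2, 4, 2): truth gives 4, best alternative gives 4.
Others report (2, 4, 4): truth gives 4, best alternative gives 4.
(Remaining 58 profiles checked similarly; truth is weakly best in each.)
In every case the truthful report is at least as good as any alternative, so it is a dominant strategy.

Yes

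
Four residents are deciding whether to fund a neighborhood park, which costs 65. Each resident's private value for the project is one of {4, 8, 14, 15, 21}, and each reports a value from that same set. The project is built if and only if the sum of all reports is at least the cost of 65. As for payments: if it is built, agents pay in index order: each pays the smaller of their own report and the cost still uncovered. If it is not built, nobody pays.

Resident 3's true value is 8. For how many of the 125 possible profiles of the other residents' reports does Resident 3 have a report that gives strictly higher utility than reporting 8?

1

Others report (21, 21, 21): truth gives 0; report 4 gives 4 > 0. Violating.
Others report (4, 4, 4): truth gives 0; no alternative beats it.
Others report (4, 4, 8): truth gives 0; no alternative beats it.
(Checking all 125 profiles: 1 has a profitable deviation, 124 do not.)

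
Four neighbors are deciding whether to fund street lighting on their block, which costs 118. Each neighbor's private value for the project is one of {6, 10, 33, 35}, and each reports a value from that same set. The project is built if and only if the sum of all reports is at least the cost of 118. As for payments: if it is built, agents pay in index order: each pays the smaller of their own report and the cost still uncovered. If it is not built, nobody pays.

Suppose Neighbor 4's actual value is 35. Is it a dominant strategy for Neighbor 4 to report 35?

Check each profile of the others' reports and compare truth against every alternative report.
Others report (35, 35, 35): truth gives 22, best alternative gives 22.
Others report (33, 35, 35): truth gives 20, best alternative gives 20.
Others report (35, 33, 35): truth gives 20, best alternative gives 20.
Others report (35, 35, 33): truth gives 20, best alternative gives 20.
Others report (33, 33, 35): truth gives 18, best alternative gives 18.
Others report (33, 35, 33): truth gives 18, best alternative gives 18.
(Remaining 58 profiles checked similarly; truth is weakly best in each.)
In every case the truthful report is at least as good as any alternative, so it is a dominant strategy.

Yes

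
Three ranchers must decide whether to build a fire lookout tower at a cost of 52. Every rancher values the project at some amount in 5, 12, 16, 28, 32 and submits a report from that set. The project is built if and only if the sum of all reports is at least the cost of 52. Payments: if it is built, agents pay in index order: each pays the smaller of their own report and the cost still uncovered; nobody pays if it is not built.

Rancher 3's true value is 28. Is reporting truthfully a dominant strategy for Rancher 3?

Check each profile of the others' reports and compare truth against every alternative report.
Others report (28, 28): truth gives 28, best alternative gives 28.
Others report (28, 32): truth gives 28, best alternative gives 28.
Others report (32, 28): truth gives 28, best alternative gives 28.
Others report (32, 32): truth gives 28, best alternative gives 28.
Others report (16, 32): truth gives 24, best alternative gives 24.
Others report (32, 16): truth gives 24, best alternative gives 24.
(Remaining 19 profiles checked similarly; truth is weakly best in each.)
In every case the truthful report is at least as good as any alternative, so it is a dominant strategy.

Yes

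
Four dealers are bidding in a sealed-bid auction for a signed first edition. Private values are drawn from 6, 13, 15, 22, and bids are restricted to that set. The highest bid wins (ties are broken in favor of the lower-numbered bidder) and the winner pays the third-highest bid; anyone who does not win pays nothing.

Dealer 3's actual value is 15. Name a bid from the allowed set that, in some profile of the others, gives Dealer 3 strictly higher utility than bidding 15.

Suppose Dealer 1 bids 6, Dealer 2 bids 6 and Dealer 4 bids 22.
Bid 15: loses, pays 0, utility 0.
Bid 22: wins, pays 6, utility 15 - 6 = 9.
So bidding 22 beats truth here (9 > 0).

22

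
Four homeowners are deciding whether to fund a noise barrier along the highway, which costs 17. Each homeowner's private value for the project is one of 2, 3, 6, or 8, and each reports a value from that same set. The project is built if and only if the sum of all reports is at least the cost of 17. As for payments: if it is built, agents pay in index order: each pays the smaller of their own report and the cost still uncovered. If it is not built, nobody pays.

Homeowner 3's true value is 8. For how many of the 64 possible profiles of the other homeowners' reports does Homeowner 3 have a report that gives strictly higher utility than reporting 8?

47

Others report (2, 2, 8): truth gives 0; report 6 gives 2 > 0. Violating.
Others report (2, 3, 6): truth gives 0; report 6 gives 2 > 0. Violating.
Others report (2, 3, 8): truth gives 0; report 6 gives 2 > 0. Violating.
Others report (2, 6, 3): truth gives 0; report 6 gives 2 > 0. Violating.
Others report (2, 2, 2): truth gives 0; no alternative beats it.
Others report (2, 2, 3): truth gives 0; no alternative beats it.
(Checking all 64 profiles: 47 have a profitable deviation, 17 do not.)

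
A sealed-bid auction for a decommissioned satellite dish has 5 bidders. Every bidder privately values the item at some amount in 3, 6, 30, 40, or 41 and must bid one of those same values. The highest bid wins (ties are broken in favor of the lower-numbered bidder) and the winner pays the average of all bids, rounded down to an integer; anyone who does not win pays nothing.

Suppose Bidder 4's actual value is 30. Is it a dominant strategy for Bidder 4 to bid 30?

No

Consider the case where Bidder 1 bids 3, Bidder 2 bids 3, Bidder 3 bids 3 and Bidder 5 bids 3.
Truthful bid 30: wins, pays 8, utility 30 - 8 = 22.
Bid 6 instead: wins, pays 3, utility 30 - 3 = 27.
Since 27 > 22, bidding 6 is strictly better here, so truthful bidding is not dominant.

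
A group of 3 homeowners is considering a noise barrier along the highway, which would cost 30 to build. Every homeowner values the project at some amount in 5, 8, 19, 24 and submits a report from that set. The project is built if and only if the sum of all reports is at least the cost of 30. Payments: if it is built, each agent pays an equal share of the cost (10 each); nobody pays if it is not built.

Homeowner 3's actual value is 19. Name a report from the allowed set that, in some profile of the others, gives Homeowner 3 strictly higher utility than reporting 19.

24

Suppose Homeowner 1 reports 5 and Homeowner 2 reports 5.
Report 19: project not built, utility 0.
Report 24: project built, pays 10, utility 19 - 10 = 9.
So reporting 24 beats truth here (9 > 0).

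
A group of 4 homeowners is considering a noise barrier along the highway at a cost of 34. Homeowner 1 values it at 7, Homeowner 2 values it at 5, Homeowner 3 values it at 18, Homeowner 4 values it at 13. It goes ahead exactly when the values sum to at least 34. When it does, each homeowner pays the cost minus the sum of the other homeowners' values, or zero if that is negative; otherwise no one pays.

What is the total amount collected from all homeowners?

13

Total value 43 ≥ cost 34, so it is built.
Homeowner 1: others sum to 36; max(0, 34 - 36) = 0.
Homeowner 2: others sum to 38; max(0, 34 - 38) = 0.
Homeowner 3: others sum to 25; max(0, 34 - 25) = 9.
Homeowner 4: others sum to 30; max(0, 34 - 30) = 4.
Total collected = 0 + 0 + 9 + 4 = 13.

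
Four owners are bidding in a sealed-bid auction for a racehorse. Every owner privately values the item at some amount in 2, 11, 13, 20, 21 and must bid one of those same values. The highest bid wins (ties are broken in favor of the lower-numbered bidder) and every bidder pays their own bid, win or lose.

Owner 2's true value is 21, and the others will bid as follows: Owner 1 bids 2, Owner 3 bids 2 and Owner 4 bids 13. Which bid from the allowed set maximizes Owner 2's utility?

Bid 2: loses but pays 2, utility -2.
Bid 11: loses but pays 11, utility -11.
Bid 13: wins, pays 13, utility 21 - 13 = 8.
Bid 20: wins, pays 20, utility 21 - 20 = 1.
Bid 21: wins, pays 21, utility 21 - 21 = 0.
The best choice is 13 with utility 8.

13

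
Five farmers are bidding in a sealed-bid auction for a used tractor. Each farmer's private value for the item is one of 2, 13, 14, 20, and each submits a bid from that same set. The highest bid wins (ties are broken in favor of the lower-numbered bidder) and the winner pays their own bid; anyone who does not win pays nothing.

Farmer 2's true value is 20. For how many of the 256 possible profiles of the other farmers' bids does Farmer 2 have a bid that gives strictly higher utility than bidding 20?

Others bid (2, 2, 2, 2): truth gives 0; bid 13 gives 7 > 0. Violating.
Others bid (2, 2, 2, 13): truth gives 0; bid 13 gives 7 > 0. Violating.
Others bid (2, 2, 2, 14): truth gives 0; bid 14 gives 6 > 0. Violating.
Others bid (2, 2, 13, 2): truth gives 0; bid 13 gives 7 > 0. Violating.
Others bid (2, 2, 2, 20): truth gives 0; no alternative beats it.
Others bid (2, 2, 13, 20): truth gives 0; no alternative beats it.
(Checking all 256 profiles: 54 have a profitable deviation, 202 do not.)

54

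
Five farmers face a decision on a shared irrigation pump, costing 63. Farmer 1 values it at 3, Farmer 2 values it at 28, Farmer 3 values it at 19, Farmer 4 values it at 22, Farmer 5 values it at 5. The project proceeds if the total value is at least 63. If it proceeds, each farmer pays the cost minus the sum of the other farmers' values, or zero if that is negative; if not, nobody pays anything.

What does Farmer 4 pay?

Total value 77 ≥ cost 63, so the project is built.
The other farmers' values sum to 55.
Cost minus that sum is 63 - 55 = 8.

8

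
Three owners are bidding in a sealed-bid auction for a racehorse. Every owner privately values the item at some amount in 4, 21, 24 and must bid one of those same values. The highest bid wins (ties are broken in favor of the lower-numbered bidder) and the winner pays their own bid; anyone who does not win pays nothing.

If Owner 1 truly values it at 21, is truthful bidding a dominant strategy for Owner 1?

No

Consider the case where Owner 2 bids 4 and Owner 3 bids 4.
Truthful bid 21: wins, pays 21, utility 21 - 21 = 0.
Bid 4 instead: wins, pays 4, utility 21 - 4 = 17.
Since 17 > 0, bidding 4 is strictly better here, so truthful bidding is not dominant.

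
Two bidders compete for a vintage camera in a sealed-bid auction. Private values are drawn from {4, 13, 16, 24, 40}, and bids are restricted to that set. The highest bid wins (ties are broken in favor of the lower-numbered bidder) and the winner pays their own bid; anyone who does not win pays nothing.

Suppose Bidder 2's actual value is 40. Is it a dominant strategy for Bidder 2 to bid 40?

Consider the case where Bidder 1 bids 4.
Truthful bid 40: wins, pays 40, utility 40 - 40 = 0.
Bid 13 instead: wins, pays 13, utility 40 - 13 = 27.
Since 27 > 0, bidding 13 is strictly better here, so truthful bidding is not dominant.

No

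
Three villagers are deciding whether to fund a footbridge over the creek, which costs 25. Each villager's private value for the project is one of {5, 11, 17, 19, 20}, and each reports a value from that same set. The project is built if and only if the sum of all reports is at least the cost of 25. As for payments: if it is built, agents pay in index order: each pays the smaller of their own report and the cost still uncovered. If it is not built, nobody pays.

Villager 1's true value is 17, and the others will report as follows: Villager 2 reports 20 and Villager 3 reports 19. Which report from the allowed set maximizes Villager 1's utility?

Report 5: project built, pays 5, utility 17 - 5 = 12.
Report 11: project built, pays 11, utility 17 - 11 = 6.
Report 17: project built, pays 17, utility 17 - 17 = 0.
Report 19: project built, pays 19, utility 17 - 19 = -2.
Report 20: project built, pays 20, utility 17 - 20 = -3.
The best choice is 5 with utility 12.

5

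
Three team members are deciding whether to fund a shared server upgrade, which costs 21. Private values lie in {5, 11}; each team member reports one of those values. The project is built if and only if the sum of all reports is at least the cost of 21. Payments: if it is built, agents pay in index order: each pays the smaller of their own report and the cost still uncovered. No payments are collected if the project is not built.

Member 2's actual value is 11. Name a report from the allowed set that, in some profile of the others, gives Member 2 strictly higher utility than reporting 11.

Suppose Member 1 reports 5 and Member 3 reports 11.
Report 11: project built, pays 11, utility 11 - 11 = 0.
Report 5: project built, pays 5, utility 11 - 5 = 6.
So reporting 5 beats truth here (6 > 0).

5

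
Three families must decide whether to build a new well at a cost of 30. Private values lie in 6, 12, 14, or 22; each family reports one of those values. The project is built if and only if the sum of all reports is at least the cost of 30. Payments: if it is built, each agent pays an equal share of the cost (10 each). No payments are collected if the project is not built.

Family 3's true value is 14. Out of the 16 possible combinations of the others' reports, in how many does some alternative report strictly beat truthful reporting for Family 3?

Others report (6, 6): truth gives 0; report 22 gives 4 > 0. Violating.
Others report (6, 12): truth gives 4; no alternative beats it.
Others report (6, 14): truth gives 4; no alternative beats it.
(Checking all 16 profiles: 1 has a profitable deviation, 15 do not.)

1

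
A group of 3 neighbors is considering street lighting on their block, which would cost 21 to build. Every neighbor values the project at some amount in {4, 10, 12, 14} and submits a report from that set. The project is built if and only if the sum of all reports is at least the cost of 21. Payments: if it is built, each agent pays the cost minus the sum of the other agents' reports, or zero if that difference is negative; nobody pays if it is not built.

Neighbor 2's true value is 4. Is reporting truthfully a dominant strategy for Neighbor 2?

Check each profile of the others' reports and compare truth against every alternative report.
Others report (4, 10): truth gives 0, best alternative gives -3.
Others report (10, 4): truth gives 0, best alternative gives -3.
Others report (4, 12): truth gives 0, best alternative gives -1.
Others report (12, 4): truth gives 0, best alternative gives -1.
Others report (10, 12): truth gives 4, best alternative gives 4.
Others report (10, 14): truth gives 4, best alternative gives 4.
(Remaining 10 profiles checked similarly; truth is weakly best in each.)
In every case the truthful report is at least as good as any alternative, so it is a dominant strategy.

Yes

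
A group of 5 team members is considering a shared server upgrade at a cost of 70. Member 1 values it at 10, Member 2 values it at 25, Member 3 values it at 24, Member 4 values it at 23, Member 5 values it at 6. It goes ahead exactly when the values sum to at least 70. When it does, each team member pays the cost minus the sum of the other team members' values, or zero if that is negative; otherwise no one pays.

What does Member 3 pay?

6

Total value 88 ≥ cost 70, so the project is built.
The other team members' values sum to 64.
Cost minus that sum is 70 - 64 = 6.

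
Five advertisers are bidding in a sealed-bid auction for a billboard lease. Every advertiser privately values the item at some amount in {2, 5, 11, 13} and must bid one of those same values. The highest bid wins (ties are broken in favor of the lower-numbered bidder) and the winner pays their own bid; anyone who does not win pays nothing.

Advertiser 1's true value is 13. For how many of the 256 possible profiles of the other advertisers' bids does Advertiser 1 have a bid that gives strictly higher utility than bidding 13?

81

Others bid (2, 2, 2, 2): truth gives 0; bid 2 gives 11 > 0. Violating.
Others bid (2, 2, 2, 5): truth gives 0; bid 5 gives 8 > 0. Violating.
Others bid (2, 2, 2, 11): truth gives 0; bid 11 gives 2 > 0. Violating.
Others bid (2, 2, 5, 2): truth gives 0; bid 5 gives 8 > 0. Violating.
Others bid (2, 2, 2, 13): truth gives 0; no alternative beats it.
Others bid (2, 2, 5, 13): truth gives 0; no alternative beats it.
(Checking all 256 profiles: 81 have a profitable deviation, 175 do not.)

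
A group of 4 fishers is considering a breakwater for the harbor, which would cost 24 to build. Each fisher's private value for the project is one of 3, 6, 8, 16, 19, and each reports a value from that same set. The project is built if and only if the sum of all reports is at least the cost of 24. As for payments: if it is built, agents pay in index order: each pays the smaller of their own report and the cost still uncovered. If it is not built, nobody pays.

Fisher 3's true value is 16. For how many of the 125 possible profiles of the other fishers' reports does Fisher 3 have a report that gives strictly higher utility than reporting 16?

45

Others report (3, 3, 16): truth gives 0; report 3 gives 13 > 0. Violating.
Others report (3, 3, 19): truth gives 0; report 3 gives 13 > 0. Violating.
Others report (3, 6, 8): truth gives 1; report 8 gives 8 > 1. Violating.
Others report (3, 6, 16): truth gives 1; report 3 gives 13 > 1. Violating.
Others report (3, 3, 3): truth gives 0; no alternative beats it.
Others report (3, 3, 6): truth gives 0; no alternative beats it.
(Checking all 125 profiles: 45 have a profitable deviation, 80 do not.)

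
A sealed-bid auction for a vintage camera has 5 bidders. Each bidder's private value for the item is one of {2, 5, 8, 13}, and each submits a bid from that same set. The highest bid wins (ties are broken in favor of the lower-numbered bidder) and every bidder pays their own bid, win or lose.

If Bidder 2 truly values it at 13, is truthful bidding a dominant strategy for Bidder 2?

Consider the case where Bidder 1 bids 2, Bidder 3 bids 2, Bidder 4 bids 2 and Bidder 5 bids 2.
Truthful bid 13: wins, pays 13, utility 13 - 13 = 0.
Bid 5 instead: wins, pays 5, utility 13 - 5 = 8.
Since 8 > 0, bidding 5 is strictly better here, so truthful bidding is not dominant.

No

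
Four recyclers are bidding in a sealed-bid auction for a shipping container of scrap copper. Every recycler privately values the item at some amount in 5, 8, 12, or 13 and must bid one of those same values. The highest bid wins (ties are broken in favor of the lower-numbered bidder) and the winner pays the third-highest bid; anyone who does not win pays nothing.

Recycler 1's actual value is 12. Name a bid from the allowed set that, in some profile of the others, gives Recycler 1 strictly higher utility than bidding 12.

Suppose Recycler 2 bids 5, Recycler 3 bids 5 and Recycler 4 bids 13.
Bid 12: loses, pays 0, utility 0.
Bid 13: wins, pays 5, utility 12 - 5 = 7.
So bidding 13 beats truth here (7 > 0).

13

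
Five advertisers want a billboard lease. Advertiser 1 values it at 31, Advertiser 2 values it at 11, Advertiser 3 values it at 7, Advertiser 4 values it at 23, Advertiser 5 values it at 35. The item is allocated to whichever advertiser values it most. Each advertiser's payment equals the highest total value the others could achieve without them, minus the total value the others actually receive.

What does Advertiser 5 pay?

Advertiser 5 has the highest value and receives the item.
Without Advertiser 5, the item would go to the next-highest value, 31, so the others could achieve 31.
With Advertiser 5 present and winning, the others receive nothing, so their total is 0.
Payment = 31 - 0 = 31.

31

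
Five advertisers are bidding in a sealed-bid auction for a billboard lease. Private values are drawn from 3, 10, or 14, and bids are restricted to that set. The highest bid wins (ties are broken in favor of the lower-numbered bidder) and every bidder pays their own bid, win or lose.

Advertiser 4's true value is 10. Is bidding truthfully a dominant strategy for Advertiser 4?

No

Consider the case where Advertiser 1 bids 3, Advertiser 2 bids 3, Advertiser 3 bids 3 and Advertiser 5 bids 14.
Truthful bid 10: loses but pays 10, utility -10.
Bid 3 instead: loses but pays 3, utility -3.
Since -3 > -10, bidding 3 is strictly better here, so truthful bidding is not dominant.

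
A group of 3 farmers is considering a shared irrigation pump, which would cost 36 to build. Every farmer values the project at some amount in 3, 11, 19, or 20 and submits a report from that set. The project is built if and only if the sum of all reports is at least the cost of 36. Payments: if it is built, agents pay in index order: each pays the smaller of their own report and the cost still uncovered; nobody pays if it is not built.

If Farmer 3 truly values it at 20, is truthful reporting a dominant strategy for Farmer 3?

Check each profile of the others' reports and compare truth against every alternative report.
Others report (19, 19): truth gives 20, best alternative gives 20.
Others report (19, 20): truth gives 20, best alternative gives 20.
Others report (20, 19): truth gives 20, best alternative gives 20.
Others report (20, 20): truth gives 20, best alternative gives 20.
Others report (11, 20): truth gives 15, best alternative gives 15.
Others report (20, 11): truth gives 15, best alternative gives 15.
(Remaining 10 profiles checked similarly; truth is weakly best in each.)
In every case the truthful report is at least as good as any alternative, so it is a dominant strategy.

Yes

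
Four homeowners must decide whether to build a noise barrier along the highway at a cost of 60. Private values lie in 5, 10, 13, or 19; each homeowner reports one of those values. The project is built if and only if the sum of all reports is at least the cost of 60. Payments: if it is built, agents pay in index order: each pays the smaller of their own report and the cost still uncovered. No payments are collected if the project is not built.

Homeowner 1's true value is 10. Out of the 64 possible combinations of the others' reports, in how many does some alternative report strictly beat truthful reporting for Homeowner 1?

Others report (19, 19, 19): truth gives 0; report 5 gives 5 > 0. Violating.
Others report (5, 5, 5): truth gives 0; no alternative beats it.
Others report (5, 5, 10): truth gives 0; no alternative beats it.
(Checking all 64 profiles: 1 has a profitable deviation, 63 do not.)

1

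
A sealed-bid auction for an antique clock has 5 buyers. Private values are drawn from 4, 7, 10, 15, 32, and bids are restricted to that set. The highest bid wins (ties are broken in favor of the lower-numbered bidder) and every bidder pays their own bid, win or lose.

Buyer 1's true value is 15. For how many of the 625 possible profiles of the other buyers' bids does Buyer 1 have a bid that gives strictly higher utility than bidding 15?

Others bid (4, 4, 4, 4): truth gives 0; bid 4 gives 11 > 0. Violating.
Others bid (4, 4, 4, 7): truth gives 0; bid 7 gives 8 > 0. Violating.
Others bid (4, 4, 4, 10): truth gives 0; bid 10 gives 5 > 0. Violating.
Others bid (4, 4, 4, 32): truth gives -15; bid 4 gives -4 > -15. Violating.
Others bid (4, 4, 4, 15): truth gives 0; no alternative beats it.
Others bid (4, 4, 7, 15): truth gives 0; no alternative beats it.
(Checking all 625 profiles: 450 have a profitable deviation, 175 do not.)

450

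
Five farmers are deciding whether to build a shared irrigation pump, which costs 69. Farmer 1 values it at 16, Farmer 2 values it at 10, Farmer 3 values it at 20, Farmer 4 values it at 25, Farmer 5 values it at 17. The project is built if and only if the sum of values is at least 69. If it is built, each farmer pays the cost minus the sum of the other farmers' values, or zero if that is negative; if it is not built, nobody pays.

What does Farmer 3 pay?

Total value 88 ≥ cost 69, so the project is built.
The other farmers' values sum to 68.
Cost minus that sum is 69 - 68 = 1.

1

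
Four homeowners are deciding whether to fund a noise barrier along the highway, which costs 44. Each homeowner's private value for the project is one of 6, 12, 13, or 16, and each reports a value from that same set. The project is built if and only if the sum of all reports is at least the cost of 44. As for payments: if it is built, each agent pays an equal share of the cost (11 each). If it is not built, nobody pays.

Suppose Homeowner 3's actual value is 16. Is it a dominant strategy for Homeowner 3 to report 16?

Yes

Check each profile of the others' reports and compare truth against every alternative report.
Others report (6, 6, 16): truth gives 5, best alternative gives 0.
Others report (6, 12, 12): truth gives 5, best alternative gives 0.
Others report (6, 16, 6): truth gives 5, best alternative gives 0.
Others report (12, 6, 12): truth gives 5, best alternative gives 0.
Others report (12, 12, 6): truth gives 5, best alternative gives 0.
Others report (16, 6, 6): truth gives 5, best alternative gives 0.
(Remaining 58 profiles checked similarly; truth is weakly best in each.)
In every case the truthful report is at least as good as any alternative, so it is a dominant strategy.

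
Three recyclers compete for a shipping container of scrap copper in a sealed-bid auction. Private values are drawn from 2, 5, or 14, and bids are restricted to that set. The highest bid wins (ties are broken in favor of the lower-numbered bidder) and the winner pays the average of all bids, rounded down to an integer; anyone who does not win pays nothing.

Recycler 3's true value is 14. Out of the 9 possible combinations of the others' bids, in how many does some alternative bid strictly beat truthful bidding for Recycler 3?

1

Others bid (2, 2): truth gives 8; bid 5 gives 11 > 8. Violating.
Others bid (2, 5): truth gives 7; no alternative beats it.
Others bid (2, 14): truth gives 0; no alternative beats it.
(Checking all 9 profiles: 1 has a profitable deviation, 8 do not.)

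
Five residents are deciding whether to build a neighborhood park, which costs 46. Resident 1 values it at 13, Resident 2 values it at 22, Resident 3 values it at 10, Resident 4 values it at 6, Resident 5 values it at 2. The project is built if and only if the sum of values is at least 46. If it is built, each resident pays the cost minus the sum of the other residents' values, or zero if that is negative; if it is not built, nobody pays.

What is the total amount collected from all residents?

Total value 53 ≥ cost 46, so it is built.
Resident 1: others sum to 40; max(0, 46 - 40) = 6.
Resident 2: others sum to 31; max(0, 46 - 31) = 15.
Resident 3: others sum to 43; max(0, 46 - 43) = 3.
Resident 4: others sum to 47; max(0, 46 - 47) = 0.
Resident 5: others sum to 51; max(0, 46 - 51) = 0.
Total collected = 6 + 15 + 3 + 0 + 0 = 24.

24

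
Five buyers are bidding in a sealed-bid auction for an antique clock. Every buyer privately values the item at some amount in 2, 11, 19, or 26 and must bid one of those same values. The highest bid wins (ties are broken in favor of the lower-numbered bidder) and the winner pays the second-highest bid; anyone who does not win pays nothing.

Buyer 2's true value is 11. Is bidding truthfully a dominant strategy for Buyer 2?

Yes

Check each profile of the others' bids and compare truth against every alternative bid.
Others bid (2, 2, 2, 2): truth gives 9, best alternative gives 9.
Others bid (2, 2, 2, 11): truth gives 0, best alternative gives 0.
Others bid (2, 2, 2, 19): truth gives 0, best alternative gives 0.
Others bid (2, 2, 2, 26): truth gives 0, best alternative gives 0.
Others bid (2, 2, 11, 2): truth gives 0, best alternative gives 0.
Others bid (2, 2, 11, 11): truth gives 0, best alternative gives 0.
(Remaining 250 profiles checked similarly; truth is weakly best in each.)
In every case the truthful bid is at least as good as any alternative, so it is a dominant strategy.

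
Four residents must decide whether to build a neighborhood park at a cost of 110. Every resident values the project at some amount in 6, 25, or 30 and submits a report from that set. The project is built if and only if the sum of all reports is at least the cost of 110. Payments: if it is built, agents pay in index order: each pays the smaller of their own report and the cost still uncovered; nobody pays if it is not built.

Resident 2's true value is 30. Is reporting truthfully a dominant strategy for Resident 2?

Consider the case where Resident 1 reports 25, Resident 3 reports 30 and Resident 4 reports 30.
Truthful report 30: project built, pays 30, utility 30 - 30 = 0.
Report 25 instead: project built, pays 25, utility 30 - 25 = 5.
Since 5 > 0, reporting 25 is strictly better here, so truthful reporting is not dominant.

No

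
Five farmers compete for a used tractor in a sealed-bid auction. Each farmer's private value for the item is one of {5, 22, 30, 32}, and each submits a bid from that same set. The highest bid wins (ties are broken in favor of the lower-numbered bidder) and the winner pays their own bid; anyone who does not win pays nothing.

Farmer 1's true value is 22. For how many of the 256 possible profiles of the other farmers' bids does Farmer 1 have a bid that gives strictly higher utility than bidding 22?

Others bid (5, 5, 5, 5): truth gives 0; bid 5 gives 17 > 0. Violating.
Others bid (5, 5, 5, 22): truth gives 0; no alternative beats it.
Others bid (5, 5, 5, 30): truth gives 0; no alternative beats it.
(Checking all 256 profiles: 1 has a profitable deviation, 255 do not.)

1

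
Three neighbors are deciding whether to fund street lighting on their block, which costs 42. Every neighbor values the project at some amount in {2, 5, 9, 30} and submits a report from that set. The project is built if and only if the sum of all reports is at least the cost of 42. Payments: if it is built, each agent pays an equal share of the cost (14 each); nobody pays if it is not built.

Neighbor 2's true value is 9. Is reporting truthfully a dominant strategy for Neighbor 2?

Consider the case where Neighbor 1 reports 5 and Neighbor 3 reports 30.
Truthful report 9: project built, pays 14, utility 9 - 14 = -5.
Report 2 instead: project not built, utility 0.
Since 0 > -5, reporting 2 is strictly better here, so truthful reporting is not dominant.

No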